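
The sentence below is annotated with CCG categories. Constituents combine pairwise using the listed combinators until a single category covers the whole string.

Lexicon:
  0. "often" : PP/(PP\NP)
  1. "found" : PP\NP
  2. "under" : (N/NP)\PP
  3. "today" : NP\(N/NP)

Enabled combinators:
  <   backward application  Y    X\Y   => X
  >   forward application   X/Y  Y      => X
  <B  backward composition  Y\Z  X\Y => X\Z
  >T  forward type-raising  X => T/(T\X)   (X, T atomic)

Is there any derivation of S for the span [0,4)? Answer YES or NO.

NO

PP/(PP\NP) PP\NP (N/NP)\PP NP\(N/NP)
CKY chart[0,4] = {N/(N\NP), NP, NP/(NP\NP), PP/(PP\NP), S/(S\NP)}; S ∉ chart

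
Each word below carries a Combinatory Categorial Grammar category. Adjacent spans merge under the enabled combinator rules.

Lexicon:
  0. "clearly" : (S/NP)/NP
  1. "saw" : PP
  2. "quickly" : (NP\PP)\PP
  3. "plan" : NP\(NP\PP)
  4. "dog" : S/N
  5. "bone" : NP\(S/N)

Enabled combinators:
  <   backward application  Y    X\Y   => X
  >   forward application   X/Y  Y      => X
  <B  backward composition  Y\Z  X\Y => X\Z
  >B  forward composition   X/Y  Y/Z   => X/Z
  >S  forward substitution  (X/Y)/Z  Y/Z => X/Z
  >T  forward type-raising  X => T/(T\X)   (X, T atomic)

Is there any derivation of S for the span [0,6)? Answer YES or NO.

[0,6] S   >
  [0,4] S/NP   >
    [0,1] "clearly" : (S/NP)/NP
    [1,4] NP   <
      [1,3] NP\PP   <
        [1,2] "saw" : PP
        [2,3] "quickly" : (NP\PP)\PP
      [3,4] "plan" : NP\(NP\PP)
  [4,6] NP   <
    [4,5] "dog" : S/N
    [5,6] "bone" : NP\(S/N)

YES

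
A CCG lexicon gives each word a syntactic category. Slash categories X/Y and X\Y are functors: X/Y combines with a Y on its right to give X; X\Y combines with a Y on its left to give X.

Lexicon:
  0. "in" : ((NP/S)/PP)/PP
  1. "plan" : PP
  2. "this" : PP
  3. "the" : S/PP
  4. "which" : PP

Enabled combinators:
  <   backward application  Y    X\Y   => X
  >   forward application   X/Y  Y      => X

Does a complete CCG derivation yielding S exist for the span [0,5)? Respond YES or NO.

((NP/S)/PP)/PP PP PP S/PP PP
CKY chart[0,5] = {NP}; S ∉ chart

NO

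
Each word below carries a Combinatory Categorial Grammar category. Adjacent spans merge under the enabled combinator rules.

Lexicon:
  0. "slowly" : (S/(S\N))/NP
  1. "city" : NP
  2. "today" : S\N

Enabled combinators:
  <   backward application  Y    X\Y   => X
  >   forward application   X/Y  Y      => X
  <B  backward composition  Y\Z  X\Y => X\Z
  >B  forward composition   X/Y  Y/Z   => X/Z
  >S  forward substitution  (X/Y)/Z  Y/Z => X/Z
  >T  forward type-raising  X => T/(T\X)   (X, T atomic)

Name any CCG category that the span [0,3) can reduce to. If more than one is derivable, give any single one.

[0,3] S   >
  [0,2] S/(S\N)   >
    [0,1] "slowly" : (S/(S\N))/NP
    [1,2] "city" : NP
  [2,3] "today" : S\N

S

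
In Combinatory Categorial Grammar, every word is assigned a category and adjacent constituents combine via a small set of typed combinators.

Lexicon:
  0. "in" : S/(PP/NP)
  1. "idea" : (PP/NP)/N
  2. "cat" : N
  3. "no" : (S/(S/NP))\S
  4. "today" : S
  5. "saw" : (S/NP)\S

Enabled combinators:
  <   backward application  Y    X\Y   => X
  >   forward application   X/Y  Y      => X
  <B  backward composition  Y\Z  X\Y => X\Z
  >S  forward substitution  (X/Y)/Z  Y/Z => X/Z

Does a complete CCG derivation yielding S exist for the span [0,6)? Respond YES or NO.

YES

[0,6] S   >
  [0,4] S/(S/NP)   <
    [0,3] S   >
      [0,1] "in" : S/(PP/NP)
      [1,3] PP/NP   >
        [1,2] "idea" : (PP/NP)/N
        [2,3] "cat" : N
    [3,4] "no" : (S/(S/NP))\S
  [4,6] S/NP   <
    [4,5] "today" : S
    [5,6] "saw" : (S/NP)\S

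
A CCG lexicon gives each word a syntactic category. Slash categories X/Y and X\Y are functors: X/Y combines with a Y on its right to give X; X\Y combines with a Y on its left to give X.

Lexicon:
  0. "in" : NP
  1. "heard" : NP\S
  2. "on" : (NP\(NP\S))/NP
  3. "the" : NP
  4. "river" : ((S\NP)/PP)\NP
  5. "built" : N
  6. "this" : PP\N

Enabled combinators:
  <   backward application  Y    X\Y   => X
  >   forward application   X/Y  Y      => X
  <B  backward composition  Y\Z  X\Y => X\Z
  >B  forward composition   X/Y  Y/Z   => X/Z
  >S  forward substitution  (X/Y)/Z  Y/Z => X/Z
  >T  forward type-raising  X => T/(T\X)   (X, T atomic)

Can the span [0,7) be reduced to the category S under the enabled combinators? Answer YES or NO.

YES

[0,7] S   <
  [0,1] "in" : NP
  [1,7] S\NP   >
    [1,5] (S\NP)/PP   <
      [1,4] NP   <
        [1,2] "heard" : NP\S
        [2,4] NP\(NP\S)   >
          [2,3] "on" : (NP\(NP\S))/NP
          [3,4] "the" : NP
      [4,5] "river" : ((S\NP)/PP)\NP
    [5,7] PP   >
      [5,6] PP/(PP\N)   >T
        [5,6] "built" : N
      [6,7] "this" : PP\N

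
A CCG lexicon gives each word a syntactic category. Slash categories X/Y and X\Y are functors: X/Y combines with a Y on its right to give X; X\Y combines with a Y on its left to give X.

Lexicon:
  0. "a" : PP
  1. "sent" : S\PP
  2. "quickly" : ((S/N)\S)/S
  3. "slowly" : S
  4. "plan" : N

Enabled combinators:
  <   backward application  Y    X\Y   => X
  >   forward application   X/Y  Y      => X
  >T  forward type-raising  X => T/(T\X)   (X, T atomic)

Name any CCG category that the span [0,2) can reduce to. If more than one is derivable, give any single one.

S

[0,5] S   >
  [0,4] S/N   <
    [0,2] S   >
      [0,1] S/(S\PP)   >T
        [0,1] "a" : PP
      [1,2] "sent" : S\PP
    [2,4] (S/N)\S   >
      [2,3] "quickly" : ((S/N)\S)/S
      [3,4] "slowly" : S
  [4,5] "plan" : N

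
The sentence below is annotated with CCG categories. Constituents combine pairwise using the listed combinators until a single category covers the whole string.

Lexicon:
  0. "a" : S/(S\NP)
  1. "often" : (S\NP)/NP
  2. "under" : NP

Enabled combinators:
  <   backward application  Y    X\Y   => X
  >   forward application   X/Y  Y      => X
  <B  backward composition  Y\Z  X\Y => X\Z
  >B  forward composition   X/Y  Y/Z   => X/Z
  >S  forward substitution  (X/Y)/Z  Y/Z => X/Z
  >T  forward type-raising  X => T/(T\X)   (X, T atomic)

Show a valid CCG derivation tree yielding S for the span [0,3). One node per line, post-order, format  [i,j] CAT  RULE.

[0,3] S   >
  [0,1] "a" : S/(S\NP)
  [1,3] S\NP   >
    [1,2] "often" : (S\NP)/NP
    [2,3] "under" : NP

[0,1] S/(S\NP)  lex  "a"
[1,2] (S\NP)/NP  lex  "often"
[2,3] NP  lex  "under"
[1,3] S\NP  >  k=2
[0,3] S  >  k=1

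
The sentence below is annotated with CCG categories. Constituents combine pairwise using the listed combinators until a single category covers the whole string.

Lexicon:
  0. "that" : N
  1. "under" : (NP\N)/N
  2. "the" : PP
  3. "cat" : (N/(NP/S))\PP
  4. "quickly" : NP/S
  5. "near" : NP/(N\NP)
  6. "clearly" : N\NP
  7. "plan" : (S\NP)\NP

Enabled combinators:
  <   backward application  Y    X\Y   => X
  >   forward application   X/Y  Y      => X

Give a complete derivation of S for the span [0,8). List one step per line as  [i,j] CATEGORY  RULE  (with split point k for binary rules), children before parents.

[0,1] N  lex  "that"
[1,2] (NP\N)/N  lex  "under"
[2,3] PP  lex  "the"
[3,4] (N/(NP/S))\PP  lex  "cat"
[2,4] N/(NP/S)  <  k=3
[4,5] NP/S  lex  "quickly"
[2,5] N  >  k=4
[1,5] NP\N  >  k=2
[0,5] NP  <  k=1
[5,6] NP/(N\NP)  lex  "near"
[6,7] N\NP  lex  "clearly"
[5,7] NP  >  k=6
[7,8] (S\NP)\NP  lex  "plan"
[5,8] S\NP  <  k=7
[0,8] S  <  k=5

[0,8] S   <
  [0,5] NP   <
    [0,1] "that" : N
    [1,5] NP\N   >
      [1,2] "under" : (NP\N)/N
      [2,5] N   >
        [2,4] N/(NP/S)   <
          [2,3] "the" : PP
          [3,4] "cat" : (N/(NP/S))\PP
        [4,5] "quickly" : NP/S
  [5,8] S\NP   <
    [5,7] NP   >
      [5,6] "near" : NP/(N\NP)
      [6,7] "clearly" : N\NP
    [7,8] "plan" : (S\NP)\NP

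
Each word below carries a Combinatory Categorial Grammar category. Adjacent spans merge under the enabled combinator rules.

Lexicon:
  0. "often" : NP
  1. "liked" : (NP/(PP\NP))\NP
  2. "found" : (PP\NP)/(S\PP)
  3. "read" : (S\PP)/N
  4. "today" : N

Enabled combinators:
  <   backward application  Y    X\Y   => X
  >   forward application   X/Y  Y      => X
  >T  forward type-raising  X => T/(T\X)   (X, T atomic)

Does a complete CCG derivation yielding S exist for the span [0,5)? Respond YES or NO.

NP (NP/(PP\NP))\NP (PP\NP)/(S\PP) (S\PP)/N N
CKY chart[0,5] = {N/(N\NP), NP, NP/(NP\NP), PP/(PP\NP), S/(S\NP)}; S ∉ chart

NO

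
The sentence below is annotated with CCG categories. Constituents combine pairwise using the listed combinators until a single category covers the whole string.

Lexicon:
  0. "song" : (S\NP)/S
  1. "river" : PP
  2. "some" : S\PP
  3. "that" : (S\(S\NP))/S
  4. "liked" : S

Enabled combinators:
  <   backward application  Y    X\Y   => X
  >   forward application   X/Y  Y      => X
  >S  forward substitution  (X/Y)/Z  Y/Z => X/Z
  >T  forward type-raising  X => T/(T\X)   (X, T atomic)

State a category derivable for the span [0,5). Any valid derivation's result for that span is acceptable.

[0,5] S   <
  [0,3] S\NP   >
    [0,1] "song" : (S\NP)/S
    [1,3] S   <
      [1,2] "river" : PP
      [2,3] "some" : S\PP
  [3,5] S\(S\NP)   >
    [3,4] "that" : (S\(S\NP))/S
    [4,5] "liked" : S

S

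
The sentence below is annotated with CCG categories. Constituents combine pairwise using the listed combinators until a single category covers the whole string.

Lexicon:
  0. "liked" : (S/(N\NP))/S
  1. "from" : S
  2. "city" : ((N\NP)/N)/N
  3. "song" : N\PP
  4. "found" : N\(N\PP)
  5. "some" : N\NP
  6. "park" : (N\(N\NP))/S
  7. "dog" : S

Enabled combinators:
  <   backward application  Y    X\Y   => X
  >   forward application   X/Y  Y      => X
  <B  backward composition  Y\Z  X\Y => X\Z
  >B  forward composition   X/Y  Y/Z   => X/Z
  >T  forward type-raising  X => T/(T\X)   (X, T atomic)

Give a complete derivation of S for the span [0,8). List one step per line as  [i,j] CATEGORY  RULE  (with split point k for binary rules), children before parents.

[0,8] S   >
  [0,2] S/(N\NP)   >
    [0,1] "liked" : (S/(N\NP))/S
    [1,2] "from" : S
  [2,8] N\NP   >
    [2,5] (N\NP)/N   >
      [2,3] "city" : ((N\NP)/N)/N
      [3,5] N   <
        [3,4] "song" : N\PP
        [4,5] "found" : N\(N\PP)
    [5,8] N   <
      [5,6] "some" : N\NP
      [6,8] N\(N\NP)   >
        [6,7] "park" : (N\(N\NP))/S
        [7,8] "dog" : S

[0,1] (S/(N\NP))/S  lex  "liked"
[1,2] S  lex  "from"
[0,2] S/(N\NP)  >  k=1
[2,3] ((N\NP)/N)/N  lex  "city"
[3,4] N\PP  lex  "song"
[4,5] N\(N\PP)  lex  "found"
[3,5] N  <  k=4
[2,5] (N\NP)/N  >  k=3
[5,6] N\NP  lex  "some"
[6,7] (N\(N\NP))/S  lex  "park"
[7,8] S  lex  "dog"
[6,8] N\(N\NP)  >  k=7
[5,8] N  <  k=6
[2,8] N\NP  >  k=5
[0,8] S  >  k=2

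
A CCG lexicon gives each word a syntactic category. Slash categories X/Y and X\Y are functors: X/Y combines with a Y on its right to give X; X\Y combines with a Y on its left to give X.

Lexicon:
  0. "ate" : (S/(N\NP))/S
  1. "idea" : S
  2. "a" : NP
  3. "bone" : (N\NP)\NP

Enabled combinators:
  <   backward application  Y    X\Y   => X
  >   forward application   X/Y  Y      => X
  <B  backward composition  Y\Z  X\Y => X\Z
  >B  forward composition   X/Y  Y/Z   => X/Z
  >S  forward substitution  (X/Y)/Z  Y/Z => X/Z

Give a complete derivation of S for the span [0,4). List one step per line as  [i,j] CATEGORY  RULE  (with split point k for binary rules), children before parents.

[0,4] S   >
  [0,2] S/(N\NP)   >
    [0,1] "ate" : (S/(N\NP))/S
    [1,2] "idea" : S
  [2,4] N\NP   <
    [2,3] "a" : NP
    [3,4] "bone" : (N\NP)\NP

[0,1] (S/(N\NP))/S  lex  "ate"
[1,2] S  lex  "idea"
[0,2] S/(N\NP)  >  k=1
[2,3] NP  lex  "a"
[3,4] (N\NP)\NP  lex  "bone"
[2,4] N\NP  <  k=3
[0,4] S  >  k=2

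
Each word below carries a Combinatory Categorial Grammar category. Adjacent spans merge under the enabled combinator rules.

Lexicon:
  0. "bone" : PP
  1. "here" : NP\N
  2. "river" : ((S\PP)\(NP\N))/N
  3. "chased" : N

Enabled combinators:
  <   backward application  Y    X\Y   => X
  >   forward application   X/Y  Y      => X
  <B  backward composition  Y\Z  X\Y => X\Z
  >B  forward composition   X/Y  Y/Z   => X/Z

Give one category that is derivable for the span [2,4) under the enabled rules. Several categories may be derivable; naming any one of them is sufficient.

[0,4] S   <
  [0,1] "bone" : PP
  [1,4] S\PP   <
    [1,2] "here" : NP\N
    [2,4] (S\PP)\(NP\N)   >
      [2,3] "river" : ((S\PP)\(NP\N))/N
      [3,4] "chased" : N

(S\PP)\(NP\N)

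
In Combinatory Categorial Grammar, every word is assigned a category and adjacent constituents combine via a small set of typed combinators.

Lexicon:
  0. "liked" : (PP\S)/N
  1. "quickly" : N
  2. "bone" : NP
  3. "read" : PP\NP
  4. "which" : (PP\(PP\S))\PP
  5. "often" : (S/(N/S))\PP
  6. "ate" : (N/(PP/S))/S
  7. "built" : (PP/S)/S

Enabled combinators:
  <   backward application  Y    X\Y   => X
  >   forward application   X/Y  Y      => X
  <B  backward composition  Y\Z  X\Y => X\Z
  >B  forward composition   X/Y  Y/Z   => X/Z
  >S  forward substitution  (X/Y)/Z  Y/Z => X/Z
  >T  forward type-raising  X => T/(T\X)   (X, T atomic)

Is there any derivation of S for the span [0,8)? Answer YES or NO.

YES

[0,8] S   >
  [0,6] S/(N/S)   <
    [0,5] PP   <
      [0,2] PP\S   >
        [0,1] "liked" : (PP\S)/N
        [1,2] "quickly" : N
      [2,5] PP\(PP\S)   <
        [2,4] PP   <
          [2,3] "bone" : NP
          [3,4] "read" : PP\NP
        [4,5] "which" : (PP\(PP\S))\PP
    [5,6] "often" : (S/(N/S))\PP
  [6,8] N/S   >S
    [6,7] "ate" : (N/(PP/S))/S
    [7,8] "built" : (PP/S)/S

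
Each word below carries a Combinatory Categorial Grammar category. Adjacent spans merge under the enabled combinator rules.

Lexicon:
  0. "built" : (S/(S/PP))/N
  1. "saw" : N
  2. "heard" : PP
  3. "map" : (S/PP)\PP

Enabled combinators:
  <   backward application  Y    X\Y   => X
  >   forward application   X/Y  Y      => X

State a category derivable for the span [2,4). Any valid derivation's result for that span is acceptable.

[0,4] S   >
  [0,2] S/(S/PP)   >
    [0,1] "built" : (S/(S/PP))/N
    [1,2] "saw" : N
  [2,4] S/PP   <
    [2,3] "heard" : PP
    [3,4] "map" : (S/PP)\PP

S/PP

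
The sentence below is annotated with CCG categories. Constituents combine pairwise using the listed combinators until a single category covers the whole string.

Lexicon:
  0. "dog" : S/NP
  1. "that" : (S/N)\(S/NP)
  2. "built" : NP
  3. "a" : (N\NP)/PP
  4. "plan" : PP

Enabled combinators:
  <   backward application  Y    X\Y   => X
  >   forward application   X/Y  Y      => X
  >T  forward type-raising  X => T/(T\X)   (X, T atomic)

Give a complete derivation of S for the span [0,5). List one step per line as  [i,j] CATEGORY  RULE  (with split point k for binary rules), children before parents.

[0,1] S/NP  lex  "dog"
[1,2] (S/N)\(S/NP)  lex  "that"
[0,2] S/N  <  k=1
[2,3] NP  lex  "built"
[3,4] (N\NP)/PP  lex  "a"
[4,5] PP  lex  "plan"
[3,5] N\NP  >  k=4
[2,5] N  <  k=3
[0,5] S  >  k=2

[0,5] S   >
  [0,2] S/N   <
    [0,1] "dog" : S/NP
    [1,2] "that" : (S/N)\(S/NP)
  [2,5] N   <
    [2,3] "built" : NP
    [3,5] N\NP   >
      [3,4] "a" : (N\NP)/PP
      [4,5] "plan" : PP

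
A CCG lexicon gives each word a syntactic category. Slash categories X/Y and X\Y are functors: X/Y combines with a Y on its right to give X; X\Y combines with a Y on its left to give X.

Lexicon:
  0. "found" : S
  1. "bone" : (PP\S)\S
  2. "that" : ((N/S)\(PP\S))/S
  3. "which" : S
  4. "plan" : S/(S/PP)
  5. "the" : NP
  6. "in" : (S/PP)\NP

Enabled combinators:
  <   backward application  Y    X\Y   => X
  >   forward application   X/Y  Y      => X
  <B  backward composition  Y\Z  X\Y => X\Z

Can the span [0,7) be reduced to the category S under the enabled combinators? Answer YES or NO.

S (PP\S)\S ((N/S)\(PP\S))/S S S/(S/PP) NP (S/PP)\NP
CKY chart[0,7] = {N}; S ∉ chart

NO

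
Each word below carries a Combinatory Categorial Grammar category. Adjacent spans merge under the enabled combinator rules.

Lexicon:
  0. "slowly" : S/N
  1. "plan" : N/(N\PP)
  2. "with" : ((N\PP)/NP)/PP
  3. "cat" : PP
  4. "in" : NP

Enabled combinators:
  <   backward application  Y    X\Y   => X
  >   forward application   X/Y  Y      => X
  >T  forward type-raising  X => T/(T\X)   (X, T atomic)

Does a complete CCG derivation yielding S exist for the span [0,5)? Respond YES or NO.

[0,5] S   >
  [0,1] "slowly" : S/N
  [1,5] N   >
    [1,2] "plan" : N/(N\PP)
    [2,5] N\PP   >
      [2,4] (N\PP)/NP   >
        [2,3] "with" : ((N\PP)/NP)/PP
        [3,4] "cat" : PP
      [4,5] "in" : NP

YES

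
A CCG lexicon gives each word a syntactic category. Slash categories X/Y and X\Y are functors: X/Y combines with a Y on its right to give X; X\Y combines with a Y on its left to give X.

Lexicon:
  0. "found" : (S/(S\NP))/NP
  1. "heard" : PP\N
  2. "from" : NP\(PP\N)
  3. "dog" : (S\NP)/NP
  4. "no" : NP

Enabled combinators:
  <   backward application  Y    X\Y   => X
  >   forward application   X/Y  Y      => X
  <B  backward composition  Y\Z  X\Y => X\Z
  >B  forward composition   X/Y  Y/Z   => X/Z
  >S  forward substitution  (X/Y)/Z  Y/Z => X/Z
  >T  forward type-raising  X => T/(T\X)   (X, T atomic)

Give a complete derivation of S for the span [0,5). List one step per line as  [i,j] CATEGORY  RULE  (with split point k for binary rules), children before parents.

[0,5] S   >
  [0,3] S/(S\NP)   >
    [0,1] "found" : (S/(S\NP))/NP
    [1,3] NP   <
      [1,2] "heard" : PP\N
      [2,3] "from" : NP\(PP\N)
  [3,5] S\NP   >
    [3,4] "dog" : (S\NP)/NP
    [4,5] "no" : NP

[0,1] (S/(S\NP))/NP  lex  "found"
[1,2] PP\N  lex  "heard"
[2,3] NP\(PP\N)  lex  "from"
[1,3] NP  <  k=2
[0,3] S/(S\NP)  >  k=1
[3,4] (S\NP)/NP  lex  "dog"
[4,5] NP  lex  "no"
[3,5] S\NP  >  k=4
[0,5] S  >  k=3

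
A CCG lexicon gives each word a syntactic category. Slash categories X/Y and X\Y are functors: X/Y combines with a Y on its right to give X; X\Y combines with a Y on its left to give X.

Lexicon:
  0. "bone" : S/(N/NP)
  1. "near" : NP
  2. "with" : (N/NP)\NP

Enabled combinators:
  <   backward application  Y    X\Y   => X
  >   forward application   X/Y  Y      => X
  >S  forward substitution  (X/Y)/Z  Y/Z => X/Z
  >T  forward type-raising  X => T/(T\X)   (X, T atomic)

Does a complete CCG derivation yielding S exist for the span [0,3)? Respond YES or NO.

YES

[0,3] S   >
  [0,1] "bone" : S/(N/NP)
  [1,3] N/NP   <
    [1,2] "near" : NP
    [2,3] "with" : (N/NP)\NP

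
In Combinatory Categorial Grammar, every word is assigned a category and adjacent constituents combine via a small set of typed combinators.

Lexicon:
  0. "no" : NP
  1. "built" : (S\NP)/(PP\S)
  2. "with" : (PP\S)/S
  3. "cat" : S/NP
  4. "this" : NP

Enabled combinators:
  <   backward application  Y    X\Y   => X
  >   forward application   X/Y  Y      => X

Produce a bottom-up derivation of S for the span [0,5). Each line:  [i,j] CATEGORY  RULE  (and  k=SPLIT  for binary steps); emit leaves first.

[0,5] S   <
  [0,1] "no" : NP
  [1,5] S\NP   >
    [1,2] "built" : (S\NP)/(PP\S)
    [2,5] PP\S   >
      [2,3] "with" : (PP\S)/S
      [3,5] S   >
        [3,4] "cat" : S/NP
        [4,5] "this" : NP

[0,1] NP  lex  "no"
[1,2] (S\NP)/(PP\S)  lex  "built"
[2,3] (PP\S)/S  lex  "with"
[3,4] S/NP  lex  "cat"
[4,5] NP  lex  "this"
[3,5] S  >  k=4
[2,5] PP\S  >  k=3
[1,5] S\NP  >  k=2
[0,5] S  <  k=1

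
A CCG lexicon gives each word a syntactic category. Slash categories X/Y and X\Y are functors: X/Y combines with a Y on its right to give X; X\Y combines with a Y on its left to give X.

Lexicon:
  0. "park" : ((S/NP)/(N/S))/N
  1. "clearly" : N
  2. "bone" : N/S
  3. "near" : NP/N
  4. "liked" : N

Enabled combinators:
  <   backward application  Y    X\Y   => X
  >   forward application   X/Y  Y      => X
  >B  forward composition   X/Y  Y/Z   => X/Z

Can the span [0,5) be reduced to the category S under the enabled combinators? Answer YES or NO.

[0,5] S   >
  [0,3] S/NP   >
    [0,2] (S/NP)/(N/S)   >
      [0,1] "park" : ((S/NP)/(N/S))/N
      [1,2] "clearly" : N
    [2,3] "bone" : N/S
  [3,5] NP   >
    [3,4] "near" : NP/N
    [4,5] "liked" : N

YES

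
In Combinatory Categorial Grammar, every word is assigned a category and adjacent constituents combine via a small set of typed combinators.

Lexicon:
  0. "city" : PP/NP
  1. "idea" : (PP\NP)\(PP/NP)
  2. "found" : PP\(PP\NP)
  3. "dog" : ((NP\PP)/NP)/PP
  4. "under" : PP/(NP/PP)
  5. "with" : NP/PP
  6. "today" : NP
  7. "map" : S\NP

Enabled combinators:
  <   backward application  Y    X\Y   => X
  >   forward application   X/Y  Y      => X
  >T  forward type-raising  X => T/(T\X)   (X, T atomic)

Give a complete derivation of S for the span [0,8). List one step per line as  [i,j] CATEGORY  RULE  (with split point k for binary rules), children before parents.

[0,1] PP/NP  lex  "city"
[1,2] (PP\NP)\(PP/NP)  lex  "idea"
[0,2] PP\NP  <  k=1
[2,3] PP\(PP\NP)  lex  "found"
[0,3] PP  <  k=2
[3,4] ((NP\PP)/NP)/PP  lex  "dog"
[4,5] PP/(NP/PP)  lex  "under"
[5,6] NP/PP  lex  "with"
[4,6] PP  >  k=5
[3,6] (NP\PP)/NP  >  k=4
[6,7] NP  lex  "today"
[3,7] NP\PP  >  k=6
[0,7] NP  <  k=3
[7,8] S\NP  lex  "map"
[0,8] S  <  k=7

[0,8] S   <
  [0,7] NP   <
    [0,3] PP   <
      [0,2] PP\NP   <
        [0,1] "city" : PP/NP
        [1,2] "idea" : (PP\NP)\(PP/NP)
      [2,3] "found" : PP\(PP\NP)
    [3,7] NP\PP   >
      [3,6] (NP\PP)/NP   >
        [3,4] "dog" : ((NP\PP)/NP)/PP
        [4,6] PP   >
          [4,5] "under" : PP/(NP/PP)
          [5,6] "with" : NP/PP
      [6,7] "today" : NP
  [7,8] "map" : S\NP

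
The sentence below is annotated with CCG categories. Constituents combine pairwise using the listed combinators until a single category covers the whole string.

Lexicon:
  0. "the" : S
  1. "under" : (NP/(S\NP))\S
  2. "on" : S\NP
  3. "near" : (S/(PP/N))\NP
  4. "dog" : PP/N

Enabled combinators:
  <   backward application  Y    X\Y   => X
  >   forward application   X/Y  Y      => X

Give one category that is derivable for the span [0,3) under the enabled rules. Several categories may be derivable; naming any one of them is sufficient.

[0,5] S   >
  [0,4] S/(PP/N)   <
    [0,3] NP   >
      [0,2] NP/(S\NP)   <
        [0,1] "the" : S
        [1,2] "under" : (NP/(S\NP))\S
      [2,3] "on" : S\NP
    [3,4] "near" : (S/(PP/N))\NP
  [4,5] "dog" : PP/N

NP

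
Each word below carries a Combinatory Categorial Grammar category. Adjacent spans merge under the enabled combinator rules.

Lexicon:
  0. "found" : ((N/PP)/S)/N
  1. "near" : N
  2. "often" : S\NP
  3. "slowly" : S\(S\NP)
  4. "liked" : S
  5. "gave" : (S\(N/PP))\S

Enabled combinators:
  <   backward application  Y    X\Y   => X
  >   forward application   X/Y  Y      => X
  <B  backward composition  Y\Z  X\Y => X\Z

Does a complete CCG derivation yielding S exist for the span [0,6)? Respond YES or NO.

[0,6] S   <
  [0,4] N/PP   >
    [0,2] (N/PP)/S   >
      [0,1] "found" : ((N/PP)/S)/N
      [1,2] "near" : N
    [2,4] S   <
      [2,3] "often" : S\NP
      [3,4] "slowly" : S\(S\NP)
  [4,6] S\(N/PP)   <
    [4,5] "liked" : S
    [5,6] "gave" : (S\(N/PP))\S

YES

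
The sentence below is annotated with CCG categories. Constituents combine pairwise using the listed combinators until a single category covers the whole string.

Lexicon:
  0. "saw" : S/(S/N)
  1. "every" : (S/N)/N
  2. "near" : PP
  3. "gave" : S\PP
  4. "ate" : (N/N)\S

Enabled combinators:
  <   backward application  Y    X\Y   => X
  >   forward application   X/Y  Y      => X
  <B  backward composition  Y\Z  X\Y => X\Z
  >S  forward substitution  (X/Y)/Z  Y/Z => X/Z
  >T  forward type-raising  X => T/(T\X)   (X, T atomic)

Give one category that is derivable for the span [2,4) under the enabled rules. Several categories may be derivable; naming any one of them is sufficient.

[0,5] S   >
  [0,1] "saw" : S/(S/N)
  [1,5] S/N   >S
    [1,2] "every" : (S/N)/N
    [2,5] N/N   <
      [2,4] S   >
        [2,3] S/(S\PP)   >T
          [2,3] "near" : PP
        [3,4] "gave" : S\PP
      [4,5] "ate" : (N/N)\S

S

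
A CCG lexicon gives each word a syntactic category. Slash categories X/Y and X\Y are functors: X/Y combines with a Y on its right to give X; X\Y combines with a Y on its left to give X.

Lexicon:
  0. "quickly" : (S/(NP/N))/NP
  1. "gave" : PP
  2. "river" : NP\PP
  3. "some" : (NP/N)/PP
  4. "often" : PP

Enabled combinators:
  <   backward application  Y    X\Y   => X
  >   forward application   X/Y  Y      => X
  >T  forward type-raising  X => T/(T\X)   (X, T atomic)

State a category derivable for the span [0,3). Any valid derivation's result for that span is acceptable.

S/(NP/N)

[0,5] S   >
  [0,3] S/(NP/N)   >
    [0,1] "quickly" : (S/(NP/N))/NP
    [1,3] NP   >
      [1,2] NP/(NP\PP)   >T
        [1,2] "gave" : PP
      [2,3] "river" : NP\PP
  [3,5] NP/N   >
    [3,4] "some" : (NP/N)/PP
    [4,5] "often" : PP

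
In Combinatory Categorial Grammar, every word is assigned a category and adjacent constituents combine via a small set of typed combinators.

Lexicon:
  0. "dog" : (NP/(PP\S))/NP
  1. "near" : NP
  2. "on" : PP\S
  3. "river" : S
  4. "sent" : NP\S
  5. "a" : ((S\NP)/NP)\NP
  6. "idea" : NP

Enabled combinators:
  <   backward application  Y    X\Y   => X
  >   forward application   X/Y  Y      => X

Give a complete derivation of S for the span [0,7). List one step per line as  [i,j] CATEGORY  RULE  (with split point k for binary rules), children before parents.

[0,7] S   <
  [0,3] NP   >
    [0,2] NP/(PP\S)   >
      [0,1] "dog" : (NP/(PP\S))/NP
      [1,2] "near" : NP
    [2,3] "on" : PP\S
  [3,7] S\NP   >
    [3,6] (S\NP)/NP   <
      [3,5] NP   <
        [3,4] "river" : S
        [4,5] "sent" : NP\S
      [5,6] "a" : ((S\NP)/NP)\NP
    [6,7] "idea" : NP

[0,1] (NP/(PP\S))/NP  lex  "dog"
[1,2] NP  lex  "near"
[0,2] NP/(PP\S)  >  k=1
[2,3] PP\S  lex  "on"
[0,3] NP  >  k=2
[3,4] S  lex  "river"
[4,5] NP\S  lex  "sent"
[3,5] NP  <  k=4
[5,6] ((S\NP)/NP)\NP  lex  "a"
[3,6] (S\NP)/NP  <  k=5
[6,7] NP  lex  "idea"
[3,7] S\NP  >  k=6
[0,7] S  <  k=3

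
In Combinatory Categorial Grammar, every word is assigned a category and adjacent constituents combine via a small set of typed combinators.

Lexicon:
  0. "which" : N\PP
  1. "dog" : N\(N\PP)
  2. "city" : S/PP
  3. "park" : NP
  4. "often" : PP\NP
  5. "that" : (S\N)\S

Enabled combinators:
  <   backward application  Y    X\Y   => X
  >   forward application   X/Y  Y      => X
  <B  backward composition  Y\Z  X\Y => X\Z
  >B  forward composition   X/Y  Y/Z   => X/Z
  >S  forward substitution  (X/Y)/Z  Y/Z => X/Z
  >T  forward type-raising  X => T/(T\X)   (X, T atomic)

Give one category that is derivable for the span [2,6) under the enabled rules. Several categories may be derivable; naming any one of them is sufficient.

[0,6] S   <
  [0,2] N   <
    [0,1] "which" : N\PP
    [1,2] "dog" : N\(N\PP)
  [2,6] S\N   <
    [2,5] S   >
      [2,3] "city" : S/PP
      [3,5] PP   >
        [3,4] PP/(PP\NP)   >T
          [3,4] "park" : NP
        [4,5] "often" : PP\NP
    [5,6] "that" : (S\N)\S

S\N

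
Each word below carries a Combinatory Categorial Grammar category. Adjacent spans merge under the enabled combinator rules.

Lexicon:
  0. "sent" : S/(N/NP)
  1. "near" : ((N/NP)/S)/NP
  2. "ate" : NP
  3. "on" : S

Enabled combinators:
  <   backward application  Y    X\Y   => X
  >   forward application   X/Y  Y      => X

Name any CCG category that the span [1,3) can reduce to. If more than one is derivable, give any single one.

[0,4] S   >
  [0,1] "sent" : S/(N/NP)
  [1,4] N/NP   >
    [1,3] (N/NP)/S   >
      [1,2] "near" : ((N/NP)/S)/NP
      [2,3] "ate" : NP
    [3,4] "on" : S

(N/NP)/S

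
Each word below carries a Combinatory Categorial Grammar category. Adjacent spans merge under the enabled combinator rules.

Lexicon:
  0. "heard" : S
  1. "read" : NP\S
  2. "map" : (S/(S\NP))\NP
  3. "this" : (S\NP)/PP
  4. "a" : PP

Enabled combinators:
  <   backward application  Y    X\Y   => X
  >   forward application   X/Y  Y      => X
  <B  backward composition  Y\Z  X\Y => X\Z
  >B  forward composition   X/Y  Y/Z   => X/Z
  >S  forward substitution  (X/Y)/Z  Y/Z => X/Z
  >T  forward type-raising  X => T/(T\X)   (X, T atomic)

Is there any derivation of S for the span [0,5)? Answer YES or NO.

[0,5] S   >
  [0,3] S/(S\NP)   <
    [0,2] NP   >
      [0,1] NP/(NP\S)   >T
        [0,1] "heard" : S
      [1,2] "read" : NP\S
    [2,3] "map" : (S/(S\NP))\NP
  [3,5] S\NP   >
    [3,4] "this" : (S\NP)/PP
    [4,5] "a" : PP

YES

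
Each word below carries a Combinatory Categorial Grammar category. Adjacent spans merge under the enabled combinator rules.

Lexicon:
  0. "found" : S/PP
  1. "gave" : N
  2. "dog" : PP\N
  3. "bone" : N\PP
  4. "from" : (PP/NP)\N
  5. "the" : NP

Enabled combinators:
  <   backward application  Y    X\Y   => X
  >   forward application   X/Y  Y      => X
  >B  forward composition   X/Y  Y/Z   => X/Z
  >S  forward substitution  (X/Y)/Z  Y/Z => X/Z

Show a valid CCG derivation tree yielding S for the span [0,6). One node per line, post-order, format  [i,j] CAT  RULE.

[0,6] S   >
  [0,1] "found" : S/PP
  [1,6] PP   >
    [1,5] PP/NP   <
      [1,4] N   <
        [1,3] PP   <
          [1,2] "gave" : N
          [2,3] "dog" : PP\N
        [3,4] "bone" : N\PP
      [4,5] "from" : (PP/NP)\N
    [5,6] "the" : NP

[0,1] S/PP  lex  "found"
[1,2] N  lex  "gave"
[2,3] PP\N  lex  "dog"
[1,3] PP  <  k=2
[3,4] N\PP  lex  "bone"
[1,4] N  <  k=3
[4,5] (PP/NP)\N  lex  "from"
[1,5] PP/NP  <  k=4
[5,6] NP  lex  "the"
[1,6] PP  >  k=5
[0,6] S  >  k=1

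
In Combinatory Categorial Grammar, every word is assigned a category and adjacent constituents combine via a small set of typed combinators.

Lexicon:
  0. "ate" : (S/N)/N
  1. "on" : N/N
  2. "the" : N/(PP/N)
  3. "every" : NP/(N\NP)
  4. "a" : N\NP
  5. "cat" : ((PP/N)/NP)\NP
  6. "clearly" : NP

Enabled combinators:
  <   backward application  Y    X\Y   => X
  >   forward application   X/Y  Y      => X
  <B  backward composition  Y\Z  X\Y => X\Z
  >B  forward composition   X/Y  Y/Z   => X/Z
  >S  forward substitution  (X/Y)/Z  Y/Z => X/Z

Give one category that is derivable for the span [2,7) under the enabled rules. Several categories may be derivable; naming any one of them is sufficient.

N

[0,7] S   >
  [0,2] S/N   >S
    [0,1] "ate" : (S/N)/N
    [1,2] "on" : N/N
  [2,7] N   >
    [2,6] N/NP   >B
      [2,3] "the" : N/(PP/N)
      [3,6] (PP/N)/NP   <
        [3,5] NP   >
          [3,4] "every" : NP/(N\NP)
          [4,5] "a" : N\NP
        [5,6] "cat" : ((PP/N)/NP)\NP
    [6,7] "clearly" : NP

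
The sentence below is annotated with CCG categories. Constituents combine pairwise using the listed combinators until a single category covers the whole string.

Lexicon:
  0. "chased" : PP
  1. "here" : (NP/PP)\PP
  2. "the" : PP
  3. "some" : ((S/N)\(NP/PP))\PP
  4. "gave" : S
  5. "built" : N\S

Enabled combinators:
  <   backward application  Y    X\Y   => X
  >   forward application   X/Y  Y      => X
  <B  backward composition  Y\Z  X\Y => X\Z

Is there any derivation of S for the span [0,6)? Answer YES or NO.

[0,6] S   >
  [0,4] S/N   <
    [0,2] NP/PP   <
      [0,1] "chased" : PP
      [1,2] "here" : (NP/PP)\PP
    [2,4] (S/N)\(NP/PP)   <
      [2,3] "the" : PP
      [3,4] "some" : ((S/N)\(NP/PP))\PP
  [4,6] N   <
    [4,5] "gave" : S
    [5,6] "built" : N\S

YES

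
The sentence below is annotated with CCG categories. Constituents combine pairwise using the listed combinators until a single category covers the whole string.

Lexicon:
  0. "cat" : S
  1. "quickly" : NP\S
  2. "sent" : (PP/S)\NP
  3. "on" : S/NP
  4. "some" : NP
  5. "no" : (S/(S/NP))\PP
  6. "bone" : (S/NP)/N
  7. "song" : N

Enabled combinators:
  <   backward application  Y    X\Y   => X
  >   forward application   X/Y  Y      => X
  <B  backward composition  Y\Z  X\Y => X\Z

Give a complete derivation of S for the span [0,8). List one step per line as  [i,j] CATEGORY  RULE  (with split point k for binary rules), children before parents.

[0,1] S  lex  "cat"
[1,2] NP\S  lex  "quickly"
[0,2] NP  <  k=1
[2,3] (PP/S)\NP  lex  "sent"
[0,3] PP/S  <  k=2
[3,4] S/NP  lex  "on"
[4,5] NP  lex  "some"
[3,5] S  >  k=4
[0,5] PP  >  k=3
[5,6] (S/(S/NP))\PP  lex  "no"
[0,6] S/(S/NP)  <  k=5
[6,7] (S/NP)/N  lex  "bone"
[7,8] N  lex  "song"
[6,8] S/NP  >  k=7
[0,8] S  >  k=6

[0,8] S   >
  [0,6] S/(S/NP)   <
    [0,5] PP   >
      [0,3] PP/S   <
        [0,2] NP   <
          [0,1] "cat" : S
          [1,2] "quickly" : NP\S
        [2,3] "sent" : (PP/S)\NP
      [3,5] S   >
        [3,4] "on" : S/NP
        [4,5] "some" : NP
    [5,6] "no" : (S/(S/NP))\PP
  [6,8] S/NP   >
    [6,7] "bone" : (S/NP)/N
    [7,8] "song" : N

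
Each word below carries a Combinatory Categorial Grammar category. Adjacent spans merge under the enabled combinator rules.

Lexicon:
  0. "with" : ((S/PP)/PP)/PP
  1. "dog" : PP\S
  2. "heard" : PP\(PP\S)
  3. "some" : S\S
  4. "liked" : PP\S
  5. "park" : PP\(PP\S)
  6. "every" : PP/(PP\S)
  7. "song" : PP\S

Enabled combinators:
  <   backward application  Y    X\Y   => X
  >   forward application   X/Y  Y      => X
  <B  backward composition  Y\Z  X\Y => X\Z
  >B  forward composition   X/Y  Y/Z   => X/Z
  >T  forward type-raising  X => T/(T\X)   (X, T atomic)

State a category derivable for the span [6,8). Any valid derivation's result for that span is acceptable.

PP

[0,8] S   >
  [0,6] S/PP   >
    [0,3] (S/PP)/PP   >
      [0,1] "with" : ((S/PP)/PP)/PP
      [1,3] PP   <
        [1,2] "dog" : PP\S
        [2,3] "heard" : PP\(PP\S)
    [3,6] PP   <
      [3,5] PP\S   <B
        [3,4] "some" : S\S
        [4,5] "liked" : PP\S
      [5,6] "park" : PP\(PP\S)
  [6,8] PP   >
    [6,7] "every" : PP/(PP\S)
    [7,8] "song" : PP\S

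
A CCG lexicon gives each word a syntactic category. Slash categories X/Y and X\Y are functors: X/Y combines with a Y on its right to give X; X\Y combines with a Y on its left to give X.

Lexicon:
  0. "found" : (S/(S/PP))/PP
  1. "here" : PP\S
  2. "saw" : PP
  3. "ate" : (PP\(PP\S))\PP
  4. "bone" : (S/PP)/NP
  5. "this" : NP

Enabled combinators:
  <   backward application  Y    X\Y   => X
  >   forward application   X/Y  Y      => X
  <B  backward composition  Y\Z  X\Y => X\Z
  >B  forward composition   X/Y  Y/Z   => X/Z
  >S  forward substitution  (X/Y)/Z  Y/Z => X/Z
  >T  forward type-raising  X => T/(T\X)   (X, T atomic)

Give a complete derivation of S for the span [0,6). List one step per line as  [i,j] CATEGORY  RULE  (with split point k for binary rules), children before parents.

[0,1] (S/(S/PP))/PP  lex  "found"
[1,2] PP\S  lex  "here"
[2,3] PP  lex  "saw"
[3,4] (PP\(PP\S))\PP  lex  "ate"
[2,4] PP\(PP\S)  <  k=3
[1,4] PP  <  k=2
[0,4] S/(S/PP)  >  k=1
[4,5] (S/PP)/NP  lex  "bone"
[5,6] NP  lex  "this"
[4,6] S/PP  >  k=5
[0,6] S  >  k=4

[0,6] S   >
  [0,4] S/(S/PP)   >
    [0,1] "found" : (S/(S/PP))/PP
    [1,4] PP   <
      [1,2] "here" : PP\S
      [2,4] PP\(PP\S)   <
        [2,3] "saw" : PP
        [3,4] "ate" : (PP\(PP\S))\PP
  [4,6] S/PP   >
    [4,5] "bone" : (S/PP)/NP
    [5,6] "this" : NP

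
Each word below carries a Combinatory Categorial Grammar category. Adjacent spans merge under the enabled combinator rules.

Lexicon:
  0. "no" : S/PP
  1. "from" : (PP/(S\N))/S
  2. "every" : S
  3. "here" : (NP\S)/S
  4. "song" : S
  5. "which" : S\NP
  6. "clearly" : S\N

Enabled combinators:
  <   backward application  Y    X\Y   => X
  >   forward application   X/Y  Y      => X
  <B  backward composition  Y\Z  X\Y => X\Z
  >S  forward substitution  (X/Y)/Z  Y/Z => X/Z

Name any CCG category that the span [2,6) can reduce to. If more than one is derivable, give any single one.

S

[0,7] S   >
  [0,1] "no" : S/PP
  [1,7] PP   >
    [1,6] PP/(S\N)   >
      [1,2] "from" : (PP/(S\N))/S
      [2,6] S   <
        [2,5] NP   <
          [2,3] "every" : S
          [3,5] NP\S   >
            [3,4] "here" : (NP\S)/S
            [4,5] "song" : S
        [5,6] "which" : S\NP
    [6,7] "clearly" : S\N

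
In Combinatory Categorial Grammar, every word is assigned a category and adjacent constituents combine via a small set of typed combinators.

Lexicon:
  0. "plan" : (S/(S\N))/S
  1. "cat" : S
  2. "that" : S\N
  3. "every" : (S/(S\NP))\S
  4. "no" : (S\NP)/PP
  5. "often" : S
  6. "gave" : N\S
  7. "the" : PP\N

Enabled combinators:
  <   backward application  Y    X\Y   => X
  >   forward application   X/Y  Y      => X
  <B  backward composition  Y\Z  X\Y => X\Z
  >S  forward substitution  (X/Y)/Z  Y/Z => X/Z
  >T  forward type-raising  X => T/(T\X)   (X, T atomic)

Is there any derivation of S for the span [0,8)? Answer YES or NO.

[0,8] S   >
  [0,4] S/(S\NP)   <
    [0,3] S   >
      [0,2] S/(S\N)   >
        [0,1] "plan" : (S/(S\N))/S
        [1,2] "cat" : S
      [2,3] "that" : S\N
    [3,4] "every" : (S/(S\NP))\S
  [4,8] S\NP   >
    [4,5] "no" : (S\NP)/PP
    [5,8] PP   <
      [5,6] "often" : S
      [6,8] PP\S   <B
        [6,7] "gave" : N\S
        [7,8] "the" : PP\N

YES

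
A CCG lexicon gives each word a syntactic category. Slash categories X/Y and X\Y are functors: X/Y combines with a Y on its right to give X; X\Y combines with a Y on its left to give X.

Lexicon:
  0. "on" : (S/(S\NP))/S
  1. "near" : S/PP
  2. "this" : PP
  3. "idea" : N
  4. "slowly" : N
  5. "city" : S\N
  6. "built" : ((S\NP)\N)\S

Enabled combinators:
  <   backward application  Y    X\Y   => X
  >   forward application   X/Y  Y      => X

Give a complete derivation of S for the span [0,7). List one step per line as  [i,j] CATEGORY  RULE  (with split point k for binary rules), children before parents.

[0,7] S   >
  [0,3] S/(S\NP)   >
    [0,1] "on" : (S/(S\NP))/S
    [1,3] S   >
      [1,2] "near" : S/PP
      [2,3] "this" : PP
  [3,7] S\NP   <
    [3,4] "idea" : N
    [4,7] (S\NP)\N   <
      [4,6] S   <
        [4,5] "slowly" : N
        [5,6] "city" : S\N
      [6,7] "built" : ((S\NP)\N)\S

[0,1] (S/(S\NP))/S  lex  "on"
[1,2] S/PP  lex  "near"
[2,3] PP  lex  "this"
[1,3] S  >  k=2
[0,3] S/(S\NP)  >  k=1
[3,4] N  lex  "idea"
[4,5] N  lex  "slowly"
[5,6] S\N  lex  "city"
[4,6] S  <  k=5
[6,7] ((S\NP)\N)\S  lex  "built"
[4,7] (S\NP)\N  <  k=6
[3,7] S\NP  <  k=4
[0,7] S  >  k=3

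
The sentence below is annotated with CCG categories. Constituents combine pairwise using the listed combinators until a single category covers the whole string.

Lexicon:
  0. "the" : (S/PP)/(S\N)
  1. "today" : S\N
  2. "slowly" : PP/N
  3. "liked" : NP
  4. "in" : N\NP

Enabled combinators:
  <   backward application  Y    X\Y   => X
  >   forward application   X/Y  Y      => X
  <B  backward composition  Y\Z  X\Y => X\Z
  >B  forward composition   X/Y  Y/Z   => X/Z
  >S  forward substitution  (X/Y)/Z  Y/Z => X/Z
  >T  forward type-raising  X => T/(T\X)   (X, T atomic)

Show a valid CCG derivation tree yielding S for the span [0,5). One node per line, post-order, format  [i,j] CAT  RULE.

[0,5] S   >
  [0,2] S/PP   >
    [0,1] "the" : (S/PP)/(S\N)
    [1,2] "today" : S\N
  [2,5] PP   >
    [2,3] "slowly" : PP/N
    [3,5] N   >
      [3,4] N/(N\NP)   >T
        [3,4] "liked" : NP
      [4,5] "in" : N\NP

[0,1] (S/PP)/(S\N)  lex  "the"
[1,2] S\N  lex  "today"
[0,2] S/PP  >  k=1
[2,3] PP/N  lex  "slowly"
[3,4] NP  lex  "liked"
[3,4] N/(N\NP)  >T
[4,5] N\NP  lex  "in"
[3,5] N  >  k=4
[2,5] PP  >  k=3
[0,5] S  >  k=2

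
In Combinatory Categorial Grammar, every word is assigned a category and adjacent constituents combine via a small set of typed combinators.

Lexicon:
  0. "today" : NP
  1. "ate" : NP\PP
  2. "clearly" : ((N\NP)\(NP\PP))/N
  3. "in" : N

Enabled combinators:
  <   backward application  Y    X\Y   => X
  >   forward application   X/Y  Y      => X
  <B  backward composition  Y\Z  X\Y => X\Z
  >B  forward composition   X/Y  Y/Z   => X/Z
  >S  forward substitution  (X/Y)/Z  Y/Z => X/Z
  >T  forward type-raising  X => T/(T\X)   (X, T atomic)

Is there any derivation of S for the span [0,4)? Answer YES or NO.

NO

NP NP\PP ((N\NP)\(NP\PP))/N N
CKY chart[0,4] = {N, N/(N\N), NP/(NP\N), PP/(PP\N), S/(S\N)}; S ∉ chart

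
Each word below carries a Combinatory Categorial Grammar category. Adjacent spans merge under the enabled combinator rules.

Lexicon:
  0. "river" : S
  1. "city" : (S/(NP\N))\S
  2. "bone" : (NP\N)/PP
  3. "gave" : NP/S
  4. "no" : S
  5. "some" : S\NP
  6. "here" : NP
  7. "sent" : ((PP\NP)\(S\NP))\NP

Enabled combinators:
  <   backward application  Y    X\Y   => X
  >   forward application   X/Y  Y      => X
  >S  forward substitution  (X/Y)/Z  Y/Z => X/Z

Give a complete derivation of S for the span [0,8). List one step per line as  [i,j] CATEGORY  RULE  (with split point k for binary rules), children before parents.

[0,8] S   >
  [0,2] S/(NP\N)   <
    [0,1] "river" : S
    [1,2] "city" : (S/(NP\N))\S
  [2,8] NP\N   >
    [2,3] "bone" : (NP\N)/PP
    [3,8] PP   <
      [3,5] NP   >
        [3,4] "gave" : NP/S
        [4,5] "no" : S
      [5,8] PP\NP   <
        [5,6] "some" : S\NP
        [6,8] (PP\NP)\(S\NP)   <
          [6,7] "here" : NP
          [7,8] "sent" : ((PP\NP)\(S\NP))\NP

[0,1] S  lex  "river"
[1,2] (S/(NP\N))\S  lex  "city"
[0,2] S/(NP\N)  <  k=1
[2,3] (NP\N)/PP  lex  "bone"
[3,4] NP/S  lex  "gave"
[4,5] S  lex  "no"
[3,5] NP  >  k=4
[5,6] S\NP  lex  "some"
[6,7] NP  lex  "here"
[7,8] ((PP\NP)\(S\NP))\NP  lex  "sent"
[6,8] (PP\NP)\(S\NP)  <  k=7
[5,8] PP\NP  <  k=6
[3,8] PP  <  k=5
[2,8] NP\N  >  k=3
[0,8] S  >  k=2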